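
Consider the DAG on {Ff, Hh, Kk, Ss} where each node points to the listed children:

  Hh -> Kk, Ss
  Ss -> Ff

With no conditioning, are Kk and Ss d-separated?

No

The only undirected path from Kk to Ss is:
Path 1: Kk ← Hh → Ss
  Hh is a fork and Hh is not conditioned on — no node blocks this path, so it is active.
Since the path Kk ← Hh → Ss is active, Kk and Ss are not d-separated given ∅.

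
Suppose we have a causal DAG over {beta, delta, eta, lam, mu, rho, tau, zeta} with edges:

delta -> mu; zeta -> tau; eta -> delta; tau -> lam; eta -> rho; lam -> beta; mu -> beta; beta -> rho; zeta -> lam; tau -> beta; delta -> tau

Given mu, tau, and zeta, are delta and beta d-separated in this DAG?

We examine all 5 paths between delta and beta:
  1. delta ← eta → rho ← beta — eta:fork[open]; rho:collider[blocks] ⇒ blocked
  2. delta → tau ← zeta → lam → beta — tau:collider[open]; zeta:fork[blocks]; lam:chain[open] ⇒ blocked
  3. delta → tau → lam → beta — tau:chain[blocks]; lam:chain[open] ⇒ blocked
  4. delta → tau → beta — tau:chain[blocks] ⇒ blocked
  5. delta → mu → beta — mu:chain[blocks] ⇒ blocked
Every path is blocked, so delta and beta are d-separated given {mu, tau, zeta}.

Yes — delta and beta are d-separated given {mu, tau, zeta}.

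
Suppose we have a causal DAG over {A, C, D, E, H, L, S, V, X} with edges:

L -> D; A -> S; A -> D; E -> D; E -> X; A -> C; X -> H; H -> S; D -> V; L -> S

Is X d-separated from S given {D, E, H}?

Yes

There are 3 undirected paths between X and S; checking each against the conditioning set {D, E, H}:
  1. X → H → S — H:chain[blocks] ⇒ blocked
  2. X ← E → D ← A → S — E:fork[blocks]; D:collider[open]; A:fork[open] ⇒ blocked
  3. X ← E → D ← L → S — E:fork[blocks]; D:collider[open]; L:fork[open] ⇒ blocked
All paths are blocked; X ⊥ S | {D, E, H} holds.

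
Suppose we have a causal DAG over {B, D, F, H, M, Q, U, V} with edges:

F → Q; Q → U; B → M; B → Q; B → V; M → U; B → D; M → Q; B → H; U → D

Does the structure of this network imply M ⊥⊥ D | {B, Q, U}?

There are 6 undirected paths between M and D; checking each against the conditioning set {B, Q, U}:
  1. M → Q → U → D — Q:chain[blocks]; U:chain[blocks] ⇒ blocked
  2. M → Q ← B → D — Q:collider[open]; B:fork[blocks] ⇒ blocked
  3. M → U → D — U:chain[blocks] ⇒ blocked
  4. M → U ← Q ← B → D — U:collider[open]; Q:chain[blocks]; B:fork[blocks] ⇒ blocked
  5. M ← B → D — B:fork[blocks] ⇒ blocked
  6. M ← B → Q → U → D — B:fork[blocks]; Q:chain[blocks]; U:chain[blocks] ⇒ blocked
All paths are blocked; M ⊥ D | {B, Q, U} holds.

Yes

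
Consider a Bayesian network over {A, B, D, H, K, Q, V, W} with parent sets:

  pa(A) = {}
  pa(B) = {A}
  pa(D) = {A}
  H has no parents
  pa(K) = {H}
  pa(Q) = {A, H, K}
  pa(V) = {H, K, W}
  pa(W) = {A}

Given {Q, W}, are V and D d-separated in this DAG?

Enumerating the 5 paths from V to D and testing each for blocking by {Q, W}:
  1. V ← K → Q ← A → D — K:fork[open]; Q:collider[open]; A:fork[open] ⇒ active
  2. V ← K ← H → Q ← A → D — K:chain[open]; H:fork[open]; Q:collider[open]; A:fork[open] ⇒ active
  3. V ← H → Q ← A → D — H:fork[open]; Q:collider[open]; A:fork[open] ⇒ active
  4. V ← H → K → Q ← A → D — H:fork[open]; K:chain[open]; Q:collider[open]; A:fork[open] ⇒ active
  5. V ← W ← A → D — W:chain[blocks]; A:fork[open] ⇒ blocked
Because an active path exists, V and D are not d-separated.

No — V and D are not d-separated given {Q, W}.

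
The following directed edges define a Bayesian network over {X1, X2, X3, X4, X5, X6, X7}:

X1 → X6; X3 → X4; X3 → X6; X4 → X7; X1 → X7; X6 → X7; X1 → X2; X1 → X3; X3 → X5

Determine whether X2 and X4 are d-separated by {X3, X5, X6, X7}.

There are 6 undirected paths between X2 and X4; checking each against the conditioning set {X3, X5, X6, X7}:
Path 1: X2 ← X1 → X6 ← X3 → X4
  X3 is a fork here and X3 is conditioned on, so the path is blocked at X3.
Path 2: X2 ← X1 → X6 → X7 ← X4
  X6 is a chain here and X6 is conditioned on, so the path is blocked at X6.
Path 3: X2 ← X1 → X3 → X6 → X7 ← X4
  X3 is a chain here and X3 is conditioned on, so the path is blocked at X3.
Path 4: X2 ← X1 → X3 → X4
  X3 is a chain here and X3 is conditioned on, so the path is blocked at X3.
Path 5: X2 ← X1 → X7 ← X6 ← X3 → X4
  X6 is a chain here and X6 is conditioned on, so the path is blocked at X6.
Path 6: X2 ← X1 → X7 ← X4
  X1 is a fork and X1 is not conditioned on; X7 is a collider and X7 is conditioned on, which opens it — no node blocks this path, so it is active.
At least one path is unblocked, so d-separation fails.

No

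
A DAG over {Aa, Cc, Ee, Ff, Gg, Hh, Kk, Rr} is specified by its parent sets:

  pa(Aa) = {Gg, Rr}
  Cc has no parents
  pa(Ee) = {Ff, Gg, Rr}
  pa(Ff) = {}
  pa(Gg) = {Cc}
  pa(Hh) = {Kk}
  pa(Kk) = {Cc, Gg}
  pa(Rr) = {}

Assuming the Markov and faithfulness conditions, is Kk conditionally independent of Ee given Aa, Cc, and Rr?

We examine all 4 paths between Kk and Ee:
Path 1: Kk ← Cc → Gg → Aa ← Rr → Ee
  Cc is a fork here and Cc is conditioned on, so the path is blocked at Cc.
Path 2: Kk ← Cc → Gg → Ee
  Cc is a fork here and Cc is conditioned on, so the path is blocked at Cc.
Path 3: Kk ← Gg → Aa ← Rr → Ee
  Rr is a fork here and Rr is conditioned on, so the path is blocked at Rr.
Path 4: Kk ← Gg → Ee
  Gg is a fork and Gg is not conditioned on — no node blocks this path, so it is active.
Because an active path exists, Kk and Ee are not d-separated.

No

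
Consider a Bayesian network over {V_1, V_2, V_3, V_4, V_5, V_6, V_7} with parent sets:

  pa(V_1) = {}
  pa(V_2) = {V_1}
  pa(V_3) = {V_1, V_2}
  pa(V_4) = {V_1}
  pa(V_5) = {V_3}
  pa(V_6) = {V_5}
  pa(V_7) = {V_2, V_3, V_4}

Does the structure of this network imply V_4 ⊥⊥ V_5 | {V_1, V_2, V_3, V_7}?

Yes — V_4 and V_5 are d-separated given {V_1, V_2, V_3, V_7}.

Enumerating the 6 paths from V_4 to V_5 and testing each for blocking by {V_1, V_2, V_3, V_7}:
Path 1: V_4 → V_7 ← V_2 ← V_1 → V_3 → V_5
  V_2 is a chain here and V_2 is conditioned on, so the path is blocked at V_2.
Path 2: V_4 → V_7 ← V_2 → V_3 → V_5
  V_2 is a fork here and V_2 is conditioned on, so the path is blocked at V_2.
Path 3: V_4 → V_7 ← V_3 → V_5
  V_3 is a fork here and V_3 is conditioned on, so the path is blocked at V_3.
Path 4: V_4 ← V_1 → V_2 → V_7 ← V_3 → V_5
  V_1 is a fork here and V_1 is conditioned on, so the path is blocked at V_1.
Path 5: V_4 ← V_1 → V_2 → V_3 → V_5
  V_1 is a fork here and V_1 is conditioned on, so the path is blocked at V_1.
Path 6: V_4 ← V_1 → V_3 → V_5
  V_1 is a fork here and V_1 is conditioned on, so the path is blocked at V_1.
Since every path is blocked, d-separation holds.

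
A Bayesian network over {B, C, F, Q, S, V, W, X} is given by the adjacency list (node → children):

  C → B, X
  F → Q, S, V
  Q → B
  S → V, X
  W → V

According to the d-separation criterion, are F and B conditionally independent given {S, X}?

No

There are 3 undirected paths between F and B; checking each against the conditioning set {S, X}:
Path 1: F → Q → B
  Q is a chain and Q is not conditioned on — no node blocks this path, so it is active.
Path 2: F → S → X ← C → B
  S is a chain here and S is conditioned on, so the path is blocked at S.
Path 3: F → V ← S → X ← C → B
  V is a collider here and neither V nor any of its descendants is conditioned on, so the collider stays closed — the path is blocked at V.
Since the path F → Q → B is active, F and B are not d-separated given {S, X}.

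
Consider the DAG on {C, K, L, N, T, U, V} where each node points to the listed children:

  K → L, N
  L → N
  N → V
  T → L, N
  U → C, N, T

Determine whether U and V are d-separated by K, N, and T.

4 paths connect U and V; each must be blocked for d-separation to hold:
  1. U → N → V — N:chain[blocks] ⇒ blocked
  2. U → T → L ← K → N → V — T:chain[blocks]; L:collider[open]; K:fork[blocks]; N:chain[blocks] ⇒ blocked
  3. U → T → L → N → V — T:chain[blocks]; L:chain[open]; N:chain[blocks] ⇒ blocked
  4. U → T → N → V — T:chain[blocks]; N:chain[blocks] ⇒ blocked
Since every path is blocked, d-separation holds.

Yes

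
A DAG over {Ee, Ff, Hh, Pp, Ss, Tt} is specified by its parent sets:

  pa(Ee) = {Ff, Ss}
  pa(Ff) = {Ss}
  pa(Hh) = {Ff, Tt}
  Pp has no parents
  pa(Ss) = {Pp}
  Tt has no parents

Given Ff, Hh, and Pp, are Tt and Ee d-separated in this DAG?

Enumerating the 2 paths from Tt to Ee and testing each for blocking by {Ff, Hh, Pp}:
Path 1: Tt → Hh ← Ff → Ee
  Ff is a fork here and Ff is conditioned on, so the path is blocked at Ff.
Path 2: Tt → Hh ← Ff ← Ss → Ee
  Ff is a chain here and Ff is conditioned on, so the path is blocked at Ff.
Since every path is blocked, d-separation holds.

Yes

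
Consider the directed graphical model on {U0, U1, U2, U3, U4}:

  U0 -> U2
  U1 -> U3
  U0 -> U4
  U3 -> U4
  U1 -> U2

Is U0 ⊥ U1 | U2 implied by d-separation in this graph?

2 paths connect U0 and U1; each must be blocked for d-separation to hold:
Path 1: U0 → U2 ← U1
  U2 is a collider and U2 is conditioned on, which opens it — no node blocks this path, so it is active.
Path 2: U0 → U4 ← U3 ← U1
  U4 is a collider here and neither U4 nor any of its descendants is conditioned on, so the collider stays closed — the path is blocked at U4.
At least one path is unblocked, so d-separation fails.

No — U0 and U1 are not d-separated given {U2}.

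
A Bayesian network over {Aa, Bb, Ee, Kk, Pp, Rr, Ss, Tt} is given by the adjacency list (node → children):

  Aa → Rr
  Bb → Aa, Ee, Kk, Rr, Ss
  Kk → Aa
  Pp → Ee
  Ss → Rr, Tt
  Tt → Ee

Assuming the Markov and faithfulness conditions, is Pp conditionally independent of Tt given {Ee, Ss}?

5 paths connect Pp and Tt; each must be blocked for d-separation to hold:
Path 1: Pp → Ee ← Bb → Kk → Aa → Rr ← Ss → Tt
  Rr is a collider here and neither Rr nor any of its descendants is conditioned on, so the collider stays closed — the path is blocked at Rr.
Path 2: Pp → Ee ← Bb → Rr ← Ss → Tt
  Rr is a collider here and neither Rr nor any of its descendants is conditioned on, so the collider stays closed — the path is blocked at Rr.
Path 3: Pp → Ee ← Bb → Ss → Tt
  Ss is a chain here and Ss is conditioned on, so the path is blocked at Ss.
Path 4: Pp → Ee ← Bb → Aa → Rr ← Ss → Tt
  Rr is a collider here and neither Rr nor any of its descendants is conditioned on, so the collider stays closed — the path is blocked at Rr.
Path 5: Pp → Ee ← Tt
  Ee is a collider and Ee is conditioned on, which opens it — no node blocks this path, so it is active.
Because an active path exists, Pp and Tt are not d-separated.

No — Pp and Tt are not d-separated given {Ee, Ss}.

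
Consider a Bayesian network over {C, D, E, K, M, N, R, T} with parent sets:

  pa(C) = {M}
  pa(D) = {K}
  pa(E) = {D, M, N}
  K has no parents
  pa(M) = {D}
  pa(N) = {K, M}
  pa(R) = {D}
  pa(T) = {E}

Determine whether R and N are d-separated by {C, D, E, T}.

Enumerating the 5 paths from R to N and testing each for blocking by {C, D, E, T}:
  1. R ← D → M → E ← N — D:fork[blocks]; M:chain[open]; E:collider[open] ⇒ blocked
  2. R ← D → M → N — D:fork[blocks]; M:chain[open] ⇒ blocked
  3. R ← D → E ← M → N — D:fork[blocks]; E:collider[open]; M:fork[open] ⇒ blocked
  4. R ← D → E ← N — D:fork[blocks]; E:collider[open] ⇒ blocked
  5. R ← D ← K → N — D:chain[blocks]; K:fork[open] ⇒ blocked
All paths are blocked; R ⊥ N | {C, D, E, T} holds.

Yes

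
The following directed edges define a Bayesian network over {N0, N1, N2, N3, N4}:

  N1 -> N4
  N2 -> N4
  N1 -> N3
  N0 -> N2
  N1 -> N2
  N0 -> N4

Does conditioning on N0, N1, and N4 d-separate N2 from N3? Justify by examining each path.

Yes — N2 and N3 are d-separated given {N0, N1, N4}.

There are 3 undirected paths between N2 and N3; checking each against the conditioning set {N0, N1, N4}:
  1. N2 ← N0 → N4 ← N1 → N3 — N0:fork[blocks]; N4:collider[open]; N1:fork[blocks] ⇒ blocked
  2. N2 ← N1 → N3 — N1:fork[blocks] ⇒ blocked
  3. N2 → N4 ← N1 → N3 — N4:collider[open]; N1:fork[blocks] ⇒ blocked
All paths are blocked; N2 ⊥ N3 | {N0, N1, N4} holds.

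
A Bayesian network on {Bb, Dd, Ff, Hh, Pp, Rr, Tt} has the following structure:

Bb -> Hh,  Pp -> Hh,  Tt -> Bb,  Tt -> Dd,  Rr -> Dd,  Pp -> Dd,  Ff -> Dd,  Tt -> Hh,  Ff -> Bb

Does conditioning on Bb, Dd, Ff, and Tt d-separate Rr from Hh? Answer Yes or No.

We examine all 5 paths between Rr and Hh:
  1. Rr → Dd ← Ff → Bb → Hh — Dd:collider[open]; Ff:fork[blocks]; Bb:chain[blocks] ⇒ blocked
  2. Rr → Dd ← Ff → Bb ← Tt → Hh — Dd:collider[open]; Ff:fork[blocks]; Bb:collider[open]; Tt:fork[blocks] ⇒ blocked
  3. Rr → Dd ← Tt → Hh — Dd:collider[open]; Tt:fork[blocks] ⇒ blocked
  4. Rr → Dd ← Tt → Bb → Hh — Dd:collider[open]; Tt:fork[blocks]; Bb:chain[blocks] ⇒ blocked
  5. Rr → Dd ← Pp → Hh — Dd:collider[open]; Pp:fork[open] ⇒ active
Since the path Rr → Dd ← Pp → Hh is active, Rr and Hh are not d-separated given {Bb, Dd, Ff, Tt}.

No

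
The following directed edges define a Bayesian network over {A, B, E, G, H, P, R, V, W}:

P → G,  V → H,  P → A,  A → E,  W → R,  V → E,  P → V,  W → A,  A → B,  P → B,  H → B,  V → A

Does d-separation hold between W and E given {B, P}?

Enumerating the 6 paths from W to E and testing each for blocking by {B, P}:
  1. W → A → E — A:chain[open] ⇒ active
  2. W → A ← P → B ← H ← V → E — A:collider[open]; P:fork[blocks]; B:collider[open]; H:chain[open]; V:fork[open] ⇒ blocked
  3. W → A ← P → V → E — A:collider[open]; P:fork[blocks]; V:chain[open] ⇒ blocked
  4. W → A → B ← H ← V → E — A:chain[open]; B:collider[open]; H:chain[open]; V:fork[open] ⇒ active
  5. W → A → B ← P → V → E — A:chain[open]; B:collider[open]; P:fork[blocks]; V:chain[open] ⇒ blocked
  6. W → A ← V → E — A:collider[open]; V:fork[open] ⇒ active
Because an active path exists, W and E are not d-separated.

No — W and E are not d-separated given {B, P}.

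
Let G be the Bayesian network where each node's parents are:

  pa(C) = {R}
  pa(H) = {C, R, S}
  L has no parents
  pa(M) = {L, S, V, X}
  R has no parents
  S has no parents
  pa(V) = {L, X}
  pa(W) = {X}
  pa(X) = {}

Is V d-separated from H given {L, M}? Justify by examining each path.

Enumerating the 3 paths from V to H and testing each for blocking by {L, M}:
  1. V → M ← S → H — M:collider[open]; S:fork[open] ⇒ active
  2. V ← L → M ← S → H — L:fork[blocks]; M:collider[open]; S:fork[open] ⇒ blocked
  3. V ← X → M ← S → H — X:fork[open]; M:collider[open]; S:fork[open] ⇒ active
At least one path is unblocked, so d-separation fails.

No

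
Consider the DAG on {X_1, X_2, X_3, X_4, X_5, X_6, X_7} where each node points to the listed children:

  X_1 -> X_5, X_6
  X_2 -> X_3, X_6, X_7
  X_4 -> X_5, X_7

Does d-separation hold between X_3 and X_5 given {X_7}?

No

2 paths connect X_3 and X_5; each must be blocked for d-separation to hold:
Path 1: X_3 ← X_2 → X_7 ← X_4 → X_5
  X_2 is a fork and X_2 is not conditioned on; X_7 is a collider and X_7 is conditioned on, which opens it; X_4 is a fork and X_4 is not conditioned on — no node blocks this path, so it is active.
Path 2: X_3 ← X_2 → X_6 ← X_1 → X_5
  X_6 is a collider here and neither X_6 nor any of its descendants is conditioned on, so the collider stays closed — the path is blocked at X_6.
Since the path X_3 ← X_2 → X_7 ← X_4 → X_5 is active, X_3 and X_5 are not d-separated given {X_7}.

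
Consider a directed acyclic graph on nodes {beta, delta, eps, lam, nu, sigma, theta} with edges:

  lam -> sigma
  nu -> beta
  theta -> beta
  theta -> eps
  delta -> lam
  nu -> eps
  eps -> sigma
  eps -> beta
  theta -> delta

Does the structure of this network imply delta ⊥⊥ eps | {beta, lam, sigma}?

No

4 paths connect delta and eps; each must be blocked for d-separation to hold:
  1. delta → lam → sigma ← eps — lam:chain[blocks]; sigma:collider[open] ⇒ blocked
  2. delta ← theta → beta ← nu → eps — theta:fork[open]; beta:collider[open]; nu:fork[open] ⇒ active
  3. delta ← theta → beta ← eps — theta:fork[open]; beta:collider[open] ⇒ active
  4. delta ← theta → eps — theta:fork[open] ⇒ active
Since the path delta ← theta → beta ← nu → eps is active, delta and eps are not d-separated given {beta, lam, sigma}.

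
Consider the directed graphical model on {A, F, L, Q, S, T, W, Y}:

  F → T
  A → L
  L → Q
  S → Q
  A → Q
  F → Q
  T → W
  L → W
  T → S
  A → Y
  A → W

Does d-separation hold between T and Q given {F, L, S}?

6 paths connect T and Q; each must be blocked for d-separation to hold:
Path 1: T → S → Q
  S is a chain here and S is conditioned on, so the path is blocked at S.
Path 2: T → W ← A → L → Q
  W is a collider here and neither W nor any of its descendants is conditioned on, so the collider stays closed — the path is blocked at W.
Path 3: T → W ← A → Q
  W is a collider here and neither W nor any of its descendants is conditioned on, so the collider stays closed — the path is blocked at W.
Path 4: T → W ← L ← A → Q
  W is a collider here and neither W nor any of its descendants is conditioned on, so the collider stays closed — the path is blocked at W.
Path 5: T → W ← L → Q
  W is a collider here and neither W nor any of its descendants is conditioned on, so the collider stays closed — the path is blocked at W.
Path 6: T ← F → Q
  F is a fork here and F is conditioned on, so the path is blocked at F.
Since every path is blocked, d-separation holds.

Yes — T and Q are d-separated given {F, L, S}.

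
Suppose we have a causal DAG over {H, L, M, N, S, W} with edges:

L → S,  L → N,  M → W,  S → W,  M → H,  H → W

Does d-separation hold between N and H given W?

No

2 paths connect N and H; each must be blocked for d-separation to hold:
Path 1: N ← L → S → W ← M → H
  L is a fork and L is not conditioned on; S is a chain and S is not conditioned on; W is a collider and W is conditioned on, which opens it; M is a fork and M is not conditioned on — no node blocks this path, so it is active.
Path 2: N ← L → S → W ← H
  L is a fork and L is not conditioned on; S is a chain and S is not conditioned on; W is a collider and W is conditioned on, which opens it — no node blocks this path, so it is active.
Since the path N ← L → S → W ← M → H is active, N and H are not d-separated given {W}.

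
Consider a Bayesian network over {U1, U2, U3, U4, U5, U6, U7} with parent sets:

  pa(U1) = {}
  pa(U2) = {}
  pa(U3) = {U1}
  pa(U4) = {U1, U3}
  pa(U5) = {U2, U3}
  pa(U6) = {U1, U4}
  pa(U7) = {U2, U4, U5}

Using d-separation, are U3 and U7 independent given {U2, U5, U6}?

There are 5 undirected paths between U3 and U7; checking each against the conditioning set {U2, U5, U6}:
Path 1: U3 → U5 → U7
  U5 is a chain here and U5 is conditioned on, so the path is blocked at U5.
Path 2: U3 → U5 ← U2 → U7
  U2 is a fork here and U2 is conditioned on, so the path is blocked at U2.
Path 3: U3 ← U1 → U4 → U7
  U1 is a fork and U1 is not conditioned on; U4 is a chain and U4 is not conditioned on — no node blocks this path, so it is active.
Path 4: U3 ← U1 → U6 ← U4 → U7
  U1 is a fork and U1 is not conditioned on; U6 is a collider and U6 is conditioned on, which opens it; U4 is a fork and U4 is not conditioned on — no node blocks this path, so it is active.
Path 5: U3 → U4 → U7
  U4 is a chain and U4 is not conditioned on — no node blocks this path, so it is active.
At least one path is unblocked, so d-separation fails.

No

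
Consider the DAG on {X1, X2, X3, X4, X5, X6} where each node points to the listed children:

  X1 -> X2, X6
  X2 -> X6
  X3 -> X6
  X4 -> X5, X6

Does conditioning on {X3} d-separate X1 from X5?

Yes — X1 and X5 are d-separated given {X3}.

There are 2 undirected paths between X1 and X5; checking each against the conditioning set {X3}:
Path 1: X1 → X2 → X6 ← X4 → X5
  X6 is a collider here and neither X6 nor any of its descendants is conditioned on, so the collider stays closed — the path is blocked at X6.
Path 2: X1 → X6 ← X4 → X5
  X6 is a collider here and neither X6 nor any of its descendants is conditioned on, so the collider stays closed — the path is blocked at X6.
Every path is blocked, so X1 and X5 are d-separated given {X3}.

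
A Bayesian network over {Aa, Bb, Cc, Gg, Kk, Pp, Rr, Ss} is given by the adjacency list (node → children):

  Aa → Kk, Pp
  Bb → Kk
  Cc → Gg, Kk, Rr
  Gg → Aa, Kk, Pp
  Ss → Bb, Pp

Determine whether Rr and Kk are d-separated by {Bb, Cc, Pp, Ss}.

Enumerating the 6 paths from Rr to Kk and testing each for blocking by {Bb, Cc, Pp, Ss}:
Path 1: Rr ← Cc → Kk
  Cc is a fork here and Cc is conditioned on, so the path is blocked at Cc.
Path 2: Rr ← Cc → Gg → Kk
  Cc is a fork here and Cc is conditioned on, so the path is blocked at Cc.
Path 3: Rr ← Cc → Gg → Pp ← Ss → Bb → Kk
  Cc is a fork here and Cc is conditioned on, so the path is blocked at Cc.
Path 4: Rr ← Cc → Gg → Pp ← Aa → Kk
  Cc is a fork here and Cc is conditioned on, so the path is blocked at Cc.
Path 5: Rr ← Cc → Gg → Aa → Kk
  Cc is a fork here and Cc is conditioned on, so the path is blocked at Cc.
Path 6: Rr ← Cc → Gg → Aa → Pp ← Ss → Bb → Kk
  Cc is a fork here and Cc is conditioned on, so the path is blocked at Cc.
Every path is blocked, so Rr and Kk are d-separated given {Bb, Cc, Pp, Ss}.

Yes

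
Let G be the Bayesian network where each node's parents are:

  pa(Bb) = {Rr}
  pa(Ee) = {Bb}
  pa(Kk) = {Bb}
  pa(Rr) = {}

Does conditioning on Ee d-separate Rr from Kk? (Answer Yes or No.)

The only undirected path from Rr to Kk is:
  1. Rr → Bb → Kk — Bb:chain[open] ⇒ active
At least one path is unblocked, so d-separation fails.

No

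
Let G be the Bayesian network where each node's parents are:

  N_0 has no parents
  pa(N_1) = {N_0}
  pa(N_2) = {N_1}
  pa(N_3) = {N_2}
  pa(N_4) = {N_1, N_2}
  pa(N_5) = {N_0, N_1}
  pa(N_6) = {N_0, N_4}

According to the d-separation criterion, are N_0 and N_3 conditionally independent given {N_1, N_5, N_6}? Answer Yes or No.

No

There are 6 undirected paths between N_0 and N_3; checking each against the conditioning set {N_1, N_5, N_6}:
  1. N_0 → N_1 → N_4 ← N_2 → N_3 — N_1:chain[blocks]; N_4:collider[open]; N_2:fork[open] ⇒ blocked
  2. N_0 → N_1 → N_2 → N_3 — N_1:chain[blocks]; N_2:chain[open] ⇒ blocked
  3. N_0 → N_6 ← N_4 ← N_1 → N_2 → N_3 — N_6:collider[open]; N_4:chain[open]; N_1:fork[blocks]; N_2:chain[open] ⇒ blocked
  4. N_0 → N_6 ← N_4 ← N_2 → N_3 — N_6:collider[open]; N_4:chain[open]; N_2:fork[open] ⇒ active
  5. N_0 → N_5 ← N_1 → N_4 ← N_2 → N_3 — N_5:collider[open]; N_1:fork[blocks]; N_4:collider[open]; N_2:fork[open] ⇒ blocked
  6. N_0 → N_5 ← N_1 → N_2 → N_3 — N_5:collider[open]; N_1:fork[blocks]; N_2:chain[open] ⇒ blocked
Because an active path exists, N_0 and N_3 are not d-separated.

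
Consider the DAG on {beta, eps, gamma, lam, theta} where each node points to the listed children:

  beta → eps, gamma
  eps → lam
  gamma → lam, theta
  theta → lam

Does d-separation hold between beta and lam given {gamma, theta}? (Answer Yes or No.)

No

There are 3 undirected paths between beta and lam; checking each against the conditioning set {gamma, theta}:
  1. beta → gamma → lam — gamma:chain[blocks] ⇒ blocked
  2. beta → gamma → theta → lam — gamma:chain[blocks]; theta:chain[blocks] ⇒ blocked
  3. beta → eps → lam — eps:chain[open] ⇒ active
Since the path beta → eps → lam is active, beta and lam are not d-separated given {gamma, theta}.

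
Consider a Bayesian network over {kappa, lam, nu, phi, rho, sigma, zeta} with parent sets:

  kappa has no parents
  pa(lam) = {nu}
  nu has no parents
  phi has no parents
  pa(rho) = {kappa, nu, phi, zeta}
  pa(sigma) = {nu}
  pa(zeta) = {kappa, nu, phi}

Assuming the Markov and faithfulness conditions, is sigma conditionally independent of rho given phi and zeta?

There are 4 undirected paths between sigma and rho; checking each against the conditioning set {phi, zeta}:
Path 1: sigma ← nu → zeta ← phi → rho
  phi is a fork here and phi is conditioned on, so the path is blocked at phi.
Path 2: sigma ← nu → zeta ← kappa → rho
  nu is a fork and nu is not conditioned on; zeta is a collider and zeta is conditioned on, which opens it; kappa is a fork and kappa is not conditioned on — no node blocks this path, so it is active.
Path 3: sigma ← nu → zeta → rho
  zeta is a chain here and zeta is conditioned on, so the path is blocked at zeta.
Path 4: sigma ← nu → rho
  nu is a fork and nu is not conditioned on — no node blocks this path, so it is active.
At least one path is unblocked, so d-separation fails.

No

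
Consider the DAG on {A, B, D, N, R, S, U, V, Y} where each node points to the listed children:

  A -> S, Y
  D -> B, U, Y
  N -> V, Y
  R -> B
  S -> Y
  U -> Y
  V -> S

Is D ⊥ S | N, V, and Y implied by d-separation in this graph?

No — D and S are not d-separated given {N, V, Y}.

6 paths connect D and S; each must be blocked for d-separation to hold:
Path 1: D → U → Y ← N → V → S
  N is a fork here and N is conditioned on, so the path is blocked at N.
Path 2: D → U → Y ← A → S
  U is a chain and U is not conditioned on; Y is a collider and Y is conditioned on, which opens it; A is a fork and A is not conditioned on — no node blocks this path, so it is active.
Path 3: D → U → Y ← S
  U is a chain and U is not conditioned on; Y is a collider and Y is conditioned on, which opens it — no node blocks this path, so it is active.
Path 4: D → Y ← N → V → S
  N is a fork here and N is conditioned on, so the path is blocked at N.
Path 5: D → Y ← A → S
  Y is a collider and Y is conditioned on, which opens it; A is a fork and A is not conditioned on — no node blocks this path, so it is active.
Path 6: D → Y ← S
  Y is a collider and Y is conditioned on, which opens it — no node blocks this path, so it is active.
Since the path D → U → Y ← A → S is active, D and S are not d-separated given {N, V, Y}.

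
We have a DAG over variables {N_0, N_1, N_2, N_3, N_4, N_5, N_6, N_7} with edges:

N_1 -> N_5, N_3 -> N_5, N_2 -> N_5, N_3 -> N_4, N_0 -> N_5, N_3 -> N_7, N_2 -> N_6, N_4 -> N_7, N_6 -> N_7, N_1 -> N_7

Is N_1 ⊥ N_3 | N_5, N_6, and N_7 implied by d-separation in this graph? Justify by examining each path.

6 paths connect N_1 and N_3; each must be blocked for d-separation to hold:
  1. N_1 → N_5 ← N_2 → N_6 → N_7 ← N_4 ← N_3 — N_5:collider[open]; N_2:fork[open]; N_6:chain[blocks]; N_7:collider[open]; N_4:chain[open] ⇒ blocked
  2. N_1 → N_5 ← N_2 → N_6 → N_7 ← N_3 — N_5:collider[open]; N_2:fork[open]; N_6:chain[blocks]; N_7:collider[open] ⇒ blocked
  3. N_1 → N_5 ← N_3 — N_5:collider[open] ⇒ active
  4. N_1 → N_7 ← N_4 ← N_3 — N_7:collider[open]; N_4:chain[open] ⇒ active
  5. N_1 → N_7 ← N_6 ← N_2 → N_5 ← N_3 — N_7:collider[open]; N_6:chain[blocks]; N_2:fork[open]; N_5:collider[open] ⇒ blocked
  6. N_1 → N_7 ← N_3 — N_7:collider[open] ⇒ active
Since the path N_1 → N_5 ← N_3 is active, N_1 and N_3 are not d-separated given {N_5, N_6, N_7}.

No — N_1 and N_3 are not d-separated given {N_5, N_6, N_7}.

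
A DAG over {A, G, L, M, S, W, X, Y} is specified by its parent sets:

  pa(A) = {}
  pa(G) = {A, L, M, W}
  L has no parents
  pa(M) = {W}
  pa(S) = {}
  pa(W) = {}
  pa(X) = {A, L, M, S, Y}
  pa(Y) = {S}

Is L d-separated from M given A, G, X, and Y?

No

Enumerating the 6 paths from L to M and testing each for blocking by {A, G, X, Y}:
Path 1: L → X ← A → G ← W → M
  A is a fork here and A is conditioned on, so the path is blocked at A.
Path 2: L → X ← A → G ← M
  A is a fork here and A is conditioned on, so the path is blocked at A.
Path 3: L → X ← M
  X is a collider and X is conditioned on, which opens it — no node blocks this path, so it is active.
Path 4: L → G ← W → M
  G is a collider and G is conditioned on, which opens it; W is a fork and W is not conditioned on — no node blocks this path, so it is active.
Path 5: L → G ← A → X ← M
  A is a fork here and A is conditioned on, so the path is blocked at A.
Path 6: L → G ← M
  G is a collider and G is conditioned on, which opens it — no node blocks this path, so it is active.
At least one path is unblocked, so d-separation fails.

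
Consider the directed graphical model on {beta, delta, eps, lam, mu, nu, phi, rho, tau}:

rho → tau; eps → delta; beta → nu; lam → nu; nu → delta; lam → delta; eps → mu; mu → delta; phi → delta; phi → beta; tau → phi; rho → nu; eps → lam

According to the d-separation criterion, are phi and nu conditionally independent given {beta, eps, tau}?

We examine all 6 paths between phi and nu:
Path 1: phi → delta ← eps → lam → nu
  delta is a collider here and neither delta nor any of its descendants is conditioned on, so the collider stays closed — the path is blocked at delta.
Path 2: phi → delta ← lam → nu
  delta is a collider here and neither delta nor any of its descendants is conditioned on, so the collider stays closed — the path is blocked at delta.
Path 3: phi → delta ← nu
  delta is a collider here and neither delta nor any of its descendants is conditioned on, so the collider stays closed — the path is blocked at delta.
Path 4: phi → delta ← mu ← eps → lam → nu
  delta is a collider here and neither delta nor any of its descendants is conditioned on, so the collider stays closed — the path is blocked at delta.
Path 5: phi → beta → nu
  beta is a chain here and beta is conditioned on, so the path is blocked at beta.
Path 6: phi ← tau ← rho → nu
  tau is a chain here and tau is conditioned on, so the path is blocked at tau.
Since every path is blocked, d-separation holds.

Yes — phi and nu are d-separated given {beta, eps, tau}.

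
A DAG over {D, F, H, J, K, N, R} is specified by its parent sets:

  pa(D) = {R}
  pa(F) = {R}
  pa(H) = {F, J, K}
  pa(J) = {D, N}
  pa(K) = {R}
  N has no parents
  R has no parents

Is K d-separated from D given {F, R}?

We examine all 4 paths between K and D:
  1. K → H ← J ← D — H:collider[blocks]; J:chain[open] ⇒ blocked
  2. K → H ← F ← R → D — H:collider[blocks]; F:chain[blocks]; R:fork[blocks] ⇒ blocked
  3. K ← R → F → H ← J ← D — R:fork[blocks]; F:chain[blocks]; H:collider[blocks]; J:chain[open] ⇒ blocked
  4. K ← R → D — R:fork[blocks] ⇒ blocked
All paths are blocked; K ⊥ D | {F, R} holds.

Yes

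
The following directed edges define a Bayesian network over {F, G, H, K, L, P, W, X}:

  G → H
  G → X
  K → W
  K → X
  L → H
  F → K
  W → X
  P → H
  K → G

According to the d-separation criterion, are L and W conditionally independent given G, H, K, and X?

4 paths connect L and W; each must be blocked for d-separation to hold:
  1. L → H ← G → X ← W — H:collider[open]; G:fork[blocks]; X:collider[open] ⇒ blocked
  2. L → H ← G → X ← K → W — H:collider[open]; G:fork[blocks]; X:collider[open]; K:fork[blocks] ⇒ blocked
  3. L → H ← G ← K → W — H:collider[open]; G:chain[blocks]; K:fork[blocks] ⇒ blocked
  4. L → H ← G ← K → X ← W — H:collider[open]; G:chain[blocks]; K:fork[blocks]; X:collider[open] ⇒ blocked
Since every path is blocked, d-separation holds.

Yes — L and W are d-separated given {G, H, K, X}.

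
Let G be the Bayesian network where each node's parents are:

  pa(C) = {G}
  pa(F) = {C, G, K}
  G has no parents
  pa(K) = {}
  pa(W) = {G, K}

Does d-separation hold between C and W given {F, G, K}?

Yes

We examine all 4 paths between C and W:
  1. C ← G → W — G:fork[blocks] ⇒ blocked
  2. C ← G → F ← K → W — G:fork[blocks]; F:collider[open]; K:fork[blocks] ⇒ blocked
  3. C → F ← G → W — F:collider[open]; G:fork[blocks] ⇒ blocked
  4. C → F ← K → W — F:collider[open]; K:fork[blocks] ⇒ blocked
Every path is blocked, so C and W are d-separated given {F, G, K}.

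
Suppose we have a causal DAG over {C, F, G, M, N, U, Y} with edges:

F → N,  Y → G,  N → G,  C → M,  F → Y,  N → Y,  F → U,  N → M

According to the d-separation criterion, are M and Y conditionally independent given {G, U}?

No — M and Y are not d-separated given {G, U}.

There are 3 undirected paths between M and Y; checking each against the conditioning set {G, U}:
Path 1: M ← N → Y
  N is a fork and N is not conditioned on — no node blocks this path, so it is active.
Path 2: M ← N ← F → Y
  N is a chain and N is not conditioned on; F is a fork and F is not conditioned on — no node blocks this path, so it is active.
Path 3: M ← N → G ← Y
  N is a fork and N is not conditioned on; G is a collider and G is conditioned on, which opens it — no node blocks this path, so it is active.
Since the path M ← N → Y is active, M and Y are not d-separated given {G, U}.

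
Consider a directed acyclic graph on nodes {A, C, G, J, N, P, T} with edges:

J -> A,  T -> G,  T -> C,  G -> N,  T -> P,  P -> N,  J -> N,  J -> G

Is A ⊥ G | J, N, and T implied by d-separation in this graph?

Yes — A and G are d-separated given {J, N, T}.

There are 3 undirected paths between A and G; checking each against the conditioning set {J, N, T}:
Path 1: A ← J → G
  J is a fork here and J is conditioned on, so the path is blocked at J.
Path 2: A ← J → N ← G
  J is a fork here and J is conditioned on, so the path is blocked at J.
Path 3: A ← J → N ← P ← T → G
  J is a fork here and J is conditioned on, so the path is blocked at J.
Since every path is blocked, d-separation holds.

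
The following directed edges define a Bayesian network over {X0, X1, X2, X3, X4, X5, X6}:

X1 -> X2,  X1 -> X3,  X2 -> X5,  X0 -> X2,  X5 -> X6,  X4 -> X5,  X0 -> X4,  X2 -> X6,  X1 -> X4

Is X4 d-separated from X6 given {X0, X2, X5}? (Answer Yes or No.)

Yes

6 paths connect X4 and X6; each must be blocked for d-separation to hold:
  1. X4 ← X1 → X2 → X5 → X6 — X1:fork[open]; X2:chain[blocks]; X5:chain[blocks] ⇒ blocked
  2. X4 ← X1 → X2 → X6 — X1:fork[open]; X2:chain[blocks] ⇒ blocked
  3. X4 → X5 ← X2 → X6 — X5:collider[open]; X2:fork[blocks] ⇒ blocked
  4. X4 → X5 → X6 — X5:chain[blocks] ⇒ blocked
  5. X4 ← X0 → X2 → X5 → X6 — X0:fork[blocks]; X2:chain[blocks]; X5:chain[blocks] ⇒ blocked
  6. X4 ← X0 → X2 → X6 — X0:fork[blocks]; X2:chain[blocks] ⇒ blocked
Every path is blocked, so X4 and X6 are d-separated given {X0, X2, X5}.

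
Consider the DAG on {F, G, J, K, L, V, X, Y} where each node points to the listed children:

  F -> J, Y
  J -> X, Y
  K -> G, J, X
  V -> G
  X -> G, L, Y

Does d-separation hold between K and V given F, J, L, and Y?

There are 5 undirected paths between K and V; checking each against the conditioning set {F, J, L, Y}:
  1. K → G ← V — G:collider[blocks] ⇒ blocked
  2. K → J ← F → Y ← X → G ← V — J:collider[open]; F:fork[blocks]; Y:collider[open]; X:fork[open]; G:collider[blocks] ⇒ blocked
  3. K → J → Y ← X → G ← V — J:chain[blocks]; Y:collider[open]; X:fork[open]; G:collider[blocks] ⇒ blocked
  4. K → J → X → G ← V — J:chain[blocks]; X:chain[open]; G:collider[blocks] ⇒ blocked
  5. K → X → G ← V — X:chain[open]; G:collider[blocks] ⇒ blocked
All paths are blocked; K ⊥ V | {F, J, L, Y} holds.

Yes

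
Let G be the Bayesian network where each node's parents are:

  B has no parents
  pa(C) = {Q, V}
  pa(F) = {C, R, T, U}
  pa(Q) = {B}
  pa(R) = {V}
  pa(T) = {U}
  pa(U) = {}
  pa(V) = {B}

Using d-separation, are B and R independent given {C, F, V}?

Yes

We examine all 4 paths between B and R:
Path 1: B → V → C → F ← R
  V is a chain here and V is conditioned on, so the path is blocked at V.
Path 2: B → V → R
  V is a chain here and V is conditioned on, so the path is blocked at V.
Path 3: B → Q → C ← V → R
  V is a fork here and V is conditioned on, so the path is blocked at V.
Path 4: B → Q → C → F ← R
  C is a chain here and C is conditioned on, so the path is blocked at C.
All paths are blocked; B ⊥ R | {C, F, V} holds.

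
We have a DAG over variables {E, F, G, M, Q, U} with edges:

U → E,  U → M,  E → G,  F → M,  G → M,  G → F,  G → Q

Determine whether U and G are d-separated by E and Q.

Enumerating the 3 paths from U to G and testing each for blocking by {E, Q}:
Path 1: U → M ← G
  M is a collider here and neither M nor any of its descendants is conditioned on, so the collider stays closed — the path is blocked at M.
Path 2: U → M ← F ← G
  M is a collider here and neither M nor any of its descendants is conditioned on, so the collider stays closed — the path is blocked at M.
Path 3: U → E → G
  E is a chain here and E is conditioned on, so the path is blocked at E.
Since every path is blocked, d-separation holds.

Yes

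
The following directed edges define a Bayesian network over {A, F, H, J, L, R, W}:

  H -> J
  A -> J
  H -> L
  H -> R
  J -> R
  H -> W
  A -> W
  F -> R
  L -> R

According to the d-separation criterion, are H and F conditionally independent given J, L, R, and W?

Enumerating the 4 paths from H to F and testing each for blocking by {J, L, R, W}:
Path 1: H → J → R ← F
  J is a chain here and J is conditioned on, so the path is blocked at J.
Path 2: H → R ← F
  R is a collider and R is conditioned on, which opens it — no node blocks this path, so it is active.
Path 3: H → L → R ← F
  L is a chain here and L is conditioned on, so the path is blocked at L.
Path 4: H → W ← A → J → R ← F
  J is a chain here and J is conditioned on, so the path is blocked at J.
Since the path H → R ← F is active, H and F are not d-separated given {J, L, R, W}.

No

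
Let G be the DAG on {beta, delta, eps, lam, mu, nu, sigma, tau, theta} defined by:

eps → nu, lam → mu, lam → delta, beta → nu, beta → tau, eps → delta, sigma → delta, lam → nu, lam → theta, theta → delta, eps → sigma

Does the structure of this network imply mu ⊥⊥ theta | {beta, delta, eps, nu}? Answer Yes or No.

No

We examine all 4 paths between mu and theta:
Path 1: mu ← lam → nu ← eps → delta ← theta
  eps is a fork here and eps is conditioned on, so the path is blocked at eps.
Path 2: mu ← lam → nu ← eps → sigma → delta ← theta
  eps is a fork here and eps is conditioned on, so the path is blocked at eps.
Path 3: mu ← lam → delta ← theta
  lam is a fork and lam is not conditioned on; delta is a collider and delta is conditioned on, which opens it — no node blocks this path, so it is active.
Path 4: mu ← lam → theta
  lam is a fork and lam is not conditioned on — no node blocks this path, so it is active.
At least one path is unblocked, so d-separation fails.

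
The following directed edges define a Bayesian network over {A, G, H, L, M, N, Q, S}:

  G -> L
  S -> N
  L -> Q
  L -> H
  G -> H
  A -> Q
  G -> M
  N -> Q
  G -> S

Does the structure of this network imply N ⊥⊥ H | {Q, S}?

No

There are 4 undirected paths between N and H; checking each against the conditioning set {Q, S}:
Path 1: N ← S ← G → H
  S is a chain here and S is conditioned on, so the path is blocked at S.
Path 2: N ← S ← G → L → H
  S is a chain here and S is conditioned on, so the path is blocked at S.
Path 3: N → Q ← L → H
  Q is a collider and Q is conditioned on, which opens it; L is a fork and L is not conditioned on — no node blocks this path, so it is active.
Path 4: N → Q ← L ← G → H
  Q is a collider and Q is conditioned on, which opens it; L is a chain and L is not conditioned on; G is a fork and G is not conditioned on — no node blocks this path, so it is active.
Since the path N → Q ← L → H is active, N and H are not d-separated given {Q, S}.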